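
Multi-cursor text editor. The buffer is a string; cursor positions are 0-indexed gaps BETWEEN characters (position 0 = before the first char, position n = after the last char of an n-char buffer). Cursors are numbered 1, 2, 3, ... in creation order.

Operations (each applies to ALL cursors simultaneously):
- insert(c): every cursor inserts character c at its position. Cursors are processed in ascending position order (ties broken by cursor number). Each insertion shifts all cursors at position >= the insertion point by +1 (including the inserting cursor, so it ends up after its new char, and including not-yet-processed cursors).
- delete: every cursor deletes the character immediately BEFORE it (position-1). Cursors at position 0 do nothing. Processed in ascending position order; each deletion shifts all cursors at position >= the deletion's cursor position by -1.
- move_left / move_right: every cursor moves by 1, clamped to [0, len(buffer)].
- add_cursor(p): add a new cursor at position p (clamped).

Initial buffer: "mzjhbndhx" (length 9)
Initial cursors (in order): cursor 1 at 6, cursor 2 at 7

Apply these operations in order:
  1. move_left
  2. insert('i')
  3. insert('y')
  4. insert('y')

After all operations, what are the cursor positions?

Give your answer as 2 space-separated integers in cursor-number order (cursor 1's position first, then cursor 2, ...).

Answer: 8 12

Derivation:
After op 1 (move_left): buffer="mzjhbndhx" (len 9), cursors c1@5 c2@6, authorship .........
After op 2 (insert('i')): buffer="mzjhbinidhx" (len 11), cursors c1@6 c2@8, authorship .....1.2...
After op 3 (insert('y')): buffer="mzjhbiyniydhx" (len 13), cursors c1@7 c2@10, authorship .....11.22...
After op 4 (insert('y')): buffer="mzjhbiyyniyydhx" (len 15), cursors c1@8 c2@12, authorship .....111.222...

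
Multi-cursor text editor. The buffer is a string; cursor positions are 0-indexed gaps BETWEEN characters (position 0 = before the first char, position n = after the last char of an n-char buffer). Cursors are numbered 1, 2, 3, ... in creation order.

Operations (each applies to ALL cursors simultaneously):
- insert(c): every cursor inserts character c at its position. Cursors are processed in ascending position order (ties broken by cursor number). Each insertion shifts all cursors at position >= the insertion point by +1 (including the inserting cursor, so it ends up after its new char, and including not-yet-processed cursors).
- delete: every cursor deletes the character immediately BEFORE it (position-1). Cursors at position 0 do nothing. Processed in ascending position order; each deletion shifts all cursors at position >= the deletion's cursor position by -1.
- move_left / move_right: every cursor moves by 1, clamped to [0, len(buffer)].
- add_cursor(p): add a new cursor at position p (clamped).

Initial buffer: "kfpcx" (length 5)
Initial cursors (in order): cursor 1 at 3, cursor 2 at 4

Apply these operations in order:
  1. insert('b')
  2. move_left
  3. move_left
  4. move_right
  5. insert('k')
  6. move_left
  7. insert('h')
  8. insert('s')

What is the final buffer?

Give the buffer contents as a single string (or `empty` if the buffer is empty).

Answer: kfphskbchskbx

Derivation:
After op 1 (insert('b')): buffer="kfpbcbx" (len 7), cursors c1@4 c2@6, authorship ...1.2.
After op 2 (move_left): buffer="kfpbcbx" (len 7), cursors c1@3 c2@5, authorship ...1.2.
After op 3 (move_left): buffer="kfpbcbx" (len 7), cursors c1@2 c2@4, authorship ...1.2.
After op 4 (move_right): buffer="kfpbcbx" (len 7), cursors c1@3 c2@5, authorship ...1.2.
After op 5 (insert('k')): buffer="kfpkbckbx" (len 9), cursors c1@4 c2@7, authorship ...11.22.
After op 6 (move_left): buffer="kfpkbckbx" (len 9), cursors c1@3 c2@6, authorship ...11.22.
After op 7 (insert('h')): buffer="kfphkbchkbx" (len 11), cursors c1@4 c2@8, authorship ...111.222.
After op 8 (insert('s')): buffer="kfphskbchskbx" (len 13), cursors c1@5 c2@10, authorship ...1111.2222.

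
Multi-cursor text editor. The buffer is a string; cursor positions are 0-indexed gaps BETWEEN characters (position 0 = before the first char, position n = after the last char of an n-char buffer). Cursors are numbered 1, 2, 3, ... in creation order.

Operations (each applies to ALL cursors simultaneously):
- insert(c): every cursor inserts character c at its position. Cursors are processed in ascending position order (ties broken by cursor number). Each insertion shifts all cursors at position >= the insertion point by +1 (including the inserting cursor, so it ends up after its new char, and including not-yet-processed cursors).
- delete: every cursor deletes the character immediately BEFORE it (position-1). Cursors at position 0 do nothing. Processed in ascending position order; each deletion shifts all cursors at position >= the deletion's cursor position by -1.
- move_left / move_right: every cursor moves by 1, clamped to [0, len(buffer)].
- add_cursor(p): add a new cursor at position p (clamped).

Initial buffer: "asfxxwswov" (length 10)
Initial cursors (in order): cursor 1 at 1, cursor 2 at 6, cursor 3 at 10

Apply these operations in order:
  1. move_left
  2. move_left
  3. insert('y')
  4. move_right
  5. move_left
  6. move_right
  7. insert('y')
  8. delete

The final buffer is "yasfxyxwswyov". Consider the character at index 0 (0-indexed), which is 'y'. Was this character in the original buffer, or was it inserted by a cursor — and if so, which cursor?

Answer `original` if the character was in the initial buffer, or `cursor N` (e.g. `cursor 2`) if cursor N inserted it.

Answer: cursor 1

Derivation:
After op 1 (move_left): buffer="asfxxwswov" (len 10), cursors c1@0 c2@5 c3@9, authorship ..........
After op 2 (move_left): buffer="asfxxwswov" (len 10), cursors c1@0 c2@4 c3@8, authorship ..........
After op 3 (insert('y')): buffer="yasfxyxwswyov" (len 13), cursors c1@1 c2@6 c3@11, authorship 1....2....3..
After op 4 (move_right): buffer="yasfxyxwswyov" (len 13), cursors c1@2 c2@7 c3@12, authorship 1....2....3..
After op 5 (move_left): buffer="yasfxyxwswyov" (len 13), cursors c1@1 c2@6 c3@11, authorship 1....2....3..
After op 6 (move_right): buffer="yasfxyxwswyov" (len 13), cursors c1@2 c2@7 c3@12, authorship 1....2....3..
After op 7 (insert('y')): buffer="yaysfxyxywswyoyv" (len 16), cursors c1@3 c2@9 c3@15, authorship 1.1...2.2...3.3.
After op 8 (delete): buffer="yasfxyxwswyov" (len 13), cursors c1@2 c2@7 c3@12, authorship 1....2....3..
Authorship (.=original, N=cursor N): 1 . . . . 2 . . . . 3 . .
Index 0: author = 1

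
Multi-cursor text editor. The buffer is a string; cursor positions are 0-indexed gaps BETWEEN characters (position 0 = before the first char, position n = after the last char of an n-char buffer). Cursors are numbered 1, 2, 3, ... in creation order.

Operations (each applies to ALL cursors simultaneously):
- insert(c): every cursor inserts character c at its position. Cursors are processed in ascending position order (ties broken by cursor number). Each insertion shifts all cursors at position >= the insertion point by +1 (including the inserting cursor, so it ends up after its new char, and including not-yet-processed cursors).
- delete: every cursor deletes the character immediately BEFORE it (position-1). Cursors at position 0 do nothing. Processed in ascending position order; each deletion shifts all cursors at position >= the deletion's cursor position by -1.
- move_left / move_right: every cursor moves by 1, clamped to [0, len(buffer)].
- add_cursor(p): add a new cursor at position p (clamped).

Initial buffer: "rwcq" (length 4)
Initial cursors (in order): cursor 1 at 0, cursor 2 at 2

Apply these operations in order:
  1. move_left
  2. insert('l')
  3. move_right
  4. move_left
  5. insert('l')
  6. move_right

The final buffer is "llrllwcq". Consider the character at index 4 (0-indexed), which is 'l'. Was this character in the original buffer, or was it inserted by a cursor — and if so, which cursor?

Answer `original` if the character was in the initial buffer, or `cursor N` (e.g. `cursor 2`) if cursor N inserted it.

Answer: cursor 2

Derivation:
After op 1 (move_left): buffer="rwcq" (len 4), cursors c1@0 c2@1, authorship ....
After op 2 (insert('l')): buffer="lrlwcq" (len 6), cursors c1@1 c2@3, authorship 1.2...
After op 3 (move_right): buffer="lrlwcq" (len 6), cursors c1@2 c2@4, authorship 1.2...
After op 4 (move_left): buffer="lrlwcq" (len 6), cursors c1@1 c2@3, authorship 1.2...
After op 5 (insert('l')): buffer="llrllwcq" (len 8), cursors c1@2 c2@5, authorship 11.22...
After op 6 (move_right): buffer="llrllwcq" (len 8), cursors c1@3 c2@6, authorship 11.22...
Authorship (.=original, N=cursor N): 1 1 . 2 2 . . .
Index 4: author = 2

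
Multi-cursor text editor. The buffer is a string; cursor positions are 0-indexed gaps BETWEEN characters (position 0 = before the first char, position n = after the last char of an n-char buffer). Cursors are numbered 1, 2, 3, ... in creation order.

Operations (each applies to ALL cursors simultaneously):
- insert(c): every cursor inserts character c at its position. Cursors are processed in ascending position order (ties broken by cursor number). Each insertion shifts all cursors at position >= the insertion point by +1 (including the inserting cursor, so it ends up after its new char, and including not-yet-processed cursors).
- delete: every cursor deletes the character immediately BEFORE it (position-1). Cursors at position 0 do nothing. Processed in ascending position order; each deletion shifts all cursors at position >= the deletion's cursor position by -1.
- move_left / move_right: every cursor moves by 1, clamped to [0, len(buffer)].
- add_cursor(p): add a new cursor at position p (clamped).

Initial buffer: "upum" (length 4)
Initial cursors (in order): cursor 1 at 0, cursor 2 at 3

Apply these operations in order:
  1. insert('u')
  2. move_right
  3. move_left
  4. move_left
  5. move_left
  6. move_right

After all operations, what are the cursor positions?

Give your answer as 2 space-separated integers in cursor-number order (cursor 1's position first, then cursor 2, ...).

Answer: 1 4

Derivation:
After op 1 (insert('u')): buffer="uupuum" (len 6), cursors c1@1 c2@5, authorship 1...2.
After op 2 (move_right): buffer="uupuum" (len 6), cursors c1@2 c2@6, authorship 1...2.
After op 3 (move_left): buffer="uupuum" (len 6), cursors c1@1 c2@5, authorship 1...2.
After op 4 (move_left): buffer="uupuum" (len 6), cursors c1@0 c2@4, authorship 1...2.
After op 5 (move_left): buffer="uupuum" (len 6), cursors c1@0 c2@3, authorship 1...2.
After op 6 (move_right): buffer="uupuum" (len 6), cursors c1@1 c2@4, authorship 1...2.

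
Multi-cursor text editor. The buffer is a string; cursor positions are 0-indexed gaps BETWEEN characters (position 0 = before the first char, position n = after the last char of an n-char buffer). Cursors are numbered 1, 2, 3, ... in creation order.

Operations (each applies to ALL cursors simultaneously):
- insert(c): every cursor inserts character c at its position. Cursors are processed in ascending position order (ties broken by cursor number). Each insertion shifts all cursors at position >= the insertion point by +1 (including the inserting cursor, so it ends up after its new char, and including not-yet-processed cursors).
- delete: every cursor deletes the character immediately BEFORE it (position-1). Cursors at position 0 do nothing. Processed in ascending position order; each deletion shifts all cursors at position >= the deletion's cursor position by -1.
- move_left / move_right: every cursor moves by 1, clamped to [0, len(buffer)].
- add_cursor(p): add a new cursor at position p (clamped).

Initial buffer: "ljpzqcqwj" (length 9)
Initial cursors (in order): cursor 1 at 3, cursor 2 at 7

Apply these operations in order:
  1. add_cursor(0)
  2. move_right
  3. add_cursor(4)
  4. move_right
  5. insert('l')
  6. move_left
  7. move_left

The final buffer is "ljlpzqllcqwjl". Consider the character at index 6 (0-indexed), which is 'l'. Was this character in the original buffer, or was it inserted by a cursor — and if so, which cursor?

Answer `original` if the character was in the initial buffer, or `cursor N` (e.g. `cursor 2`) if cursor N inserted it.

After op 1 (add_cursor(0)): buffer="ljpzqcqwj" (len 9), cursors c3@0 c1@3 c2@7, authorship .........
After op 2 (move_right): buffer="ljpzqcqwj" (len 9), cursors c3@1 c1@4 c2@8, authorship .........
After op 3 (add_cursor(4)): buffer="ljpzqcqwj" (len 9), cursors c3@1 c1@4 c4@4 c2@8, authorship .........
After op 4 (move_right): buffer="ljpzqcqwj" (len 9), cursors c3@2 c1@5 c4@5 c2@9, authorship .........
After op 5 (insert('l')): buffer="ljlpzqllcqwjl" (len 13), cursors c3@3 c1@8 c4@8 c2@13, authorship ..3...14....2
After op 6 (move_left): buffer="ljlpzqllcqwjl" (len 13), cursors c3@2 c1@7 c4@7 c2@12, authorship ..3...14....2
After op 7 (move_left): buffer="ljlpzqllcqwjl" (len 13), cursors c3@1 c1@6 c4@6 c2@11, authorship ..3...14....2
Authorship (.=original, N=cursor N): . . 3 . . . 1 4 . . . . 2
Index 6: author = 1

Answer: cursor 1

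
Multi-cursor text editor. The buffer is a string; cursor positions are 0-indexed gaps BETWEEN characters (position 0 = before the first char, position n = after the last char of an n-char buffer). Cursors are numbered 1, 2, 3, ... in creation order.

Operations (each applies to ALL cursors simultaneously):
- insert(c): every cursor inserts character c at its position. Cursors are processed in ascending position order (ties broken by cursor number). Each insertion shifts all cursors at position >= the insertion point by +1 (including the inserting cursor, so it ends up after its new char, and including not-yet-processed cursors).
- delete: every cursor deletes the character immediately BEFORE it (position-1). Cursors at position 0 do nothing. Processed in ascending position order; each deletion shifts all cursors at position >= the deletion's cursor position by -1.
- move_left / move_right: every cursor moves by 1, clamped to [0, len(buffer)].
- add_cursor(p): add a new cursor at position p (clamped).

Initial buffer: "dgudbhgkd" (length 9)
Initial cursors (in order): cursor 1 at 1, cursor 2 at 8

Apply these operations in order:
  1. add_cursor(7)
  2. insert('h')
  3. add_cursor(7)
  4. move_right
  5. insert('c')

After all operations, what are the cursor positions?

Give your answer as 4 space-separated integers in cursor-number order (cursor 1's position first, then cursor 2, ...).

Answer: 4 16 13 10

Derivation:
After op 1 (add_cursor(7)): buffer="dgudbhgkd" (len 9), cursors c1@1 c3@7 c2@8, authorship .........
After op 2 (insert('h')): buffer="dhgudbhghkhd" (len 12), cursors c1@2 c3@9 c2@11, authorship .1......3.2.
After op 3 (add_cursor(7)): buffer="dhgudbhghkhd" (len 12), cursors c1@2 c4@7 c3@9 c2@11, authorship .1......3.2.
After op 4 (move_right): buffer="dhgudbhghkhd" (len 12), cursors c1@3 c4@8 c3@10 c2@12, authorship .1......3.2.
After op 5 (insert('c')): buffer="dhgcudbhgchkchdc" (len 16), cursors c1@4 c4@10 c3@13 c2@16, authorship .1.1.....43.32.2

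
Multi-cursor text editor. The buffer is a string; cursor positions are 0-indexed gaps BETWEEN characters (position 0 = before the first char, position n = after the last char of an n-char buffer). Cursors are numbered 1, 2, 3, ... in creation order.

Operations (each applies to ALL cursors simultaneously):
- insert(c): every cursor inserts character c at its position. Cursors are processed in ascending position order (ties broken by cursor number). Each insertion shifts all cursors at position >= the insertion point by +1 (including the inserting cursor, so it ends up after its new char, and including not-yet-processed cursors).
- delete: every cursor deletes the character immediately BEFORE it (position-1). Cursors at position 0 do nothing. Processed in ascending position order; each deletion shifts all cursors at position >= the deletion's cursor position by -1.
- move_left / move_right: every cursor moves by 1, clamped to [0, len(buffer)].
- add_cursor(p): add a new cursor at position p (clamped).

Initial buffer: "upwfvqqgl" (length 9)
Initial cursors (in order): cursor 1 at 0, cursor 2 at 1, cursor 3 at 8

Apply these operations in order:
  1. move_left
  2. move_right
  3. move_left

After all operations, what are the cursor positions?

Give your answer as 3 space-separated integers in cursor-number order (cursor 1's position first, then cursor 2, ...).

After op 1 (move_left): buffer="upwfvqqgl" (len 9), cursors c1@0 c2@0 c3@7, authorship .........
After op 2 (move_right): buffer="upwfvqqgl" (len 9), cursors c1@1 c2@1 c3@8, authorship .........
After op 3 (move_left): buffer="upwfvqqgl" (len 9), cursors c1@0 c2@0 c3@7, authorship .........

Answer: 0 0 7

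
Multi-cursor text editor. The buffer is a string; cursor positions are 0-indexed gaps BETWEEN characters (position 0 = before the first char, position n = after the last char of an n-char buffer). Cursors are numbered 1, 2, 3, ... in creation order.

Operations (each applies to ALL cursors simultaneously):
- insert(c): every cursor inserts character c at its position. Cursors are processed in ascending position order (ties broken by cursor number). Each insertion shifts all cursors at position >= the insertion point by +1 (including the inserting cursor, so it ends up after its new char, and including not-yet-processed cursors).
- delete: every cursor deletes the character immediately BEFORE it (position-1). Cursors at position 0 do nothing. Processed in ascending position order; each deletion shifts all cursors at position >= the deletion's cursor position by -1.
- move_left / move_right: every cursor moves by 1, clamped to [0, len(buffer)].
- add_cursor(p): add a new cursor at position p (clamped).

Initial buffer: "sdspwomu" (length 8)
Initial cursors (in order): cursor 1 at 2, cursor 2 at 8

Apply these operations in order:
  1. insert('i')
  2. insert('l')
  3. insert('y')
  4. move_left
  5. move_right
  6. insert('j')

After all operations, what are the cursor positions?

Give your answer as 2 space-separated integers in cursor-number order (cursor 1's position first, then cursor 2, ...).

Answer: 6 16

Derivation:
After op 1 (insert('i')): buffer="sdispwomui" (len 10), cursors c1@3 c2@10, authorship ..1......2
After op 2 (insert('l')): buffer="sdilspwomuil" (len 12), cursors c1@4 c2@12, authorship ..11......22
After op 3 (insert('y')): buffer="sdilyspwomuily" (len 14), cursors c1@5 c2@14, authorship ..111......222
After op 4 (move_left): buffer="sdilyspwomuily" (len 14), cursors c1@4 c2@13, authorship ..111......222
After op 5 (move_right): buffer="sdilyspwomuily" (len 14), cursors c1@5 c2@14, authorship ..111......222
After op 6 (insert('j')): buffer="sdilyjspwomuilyj" (len 16), cursors c1@6 c2@16, authorship ..1111......2222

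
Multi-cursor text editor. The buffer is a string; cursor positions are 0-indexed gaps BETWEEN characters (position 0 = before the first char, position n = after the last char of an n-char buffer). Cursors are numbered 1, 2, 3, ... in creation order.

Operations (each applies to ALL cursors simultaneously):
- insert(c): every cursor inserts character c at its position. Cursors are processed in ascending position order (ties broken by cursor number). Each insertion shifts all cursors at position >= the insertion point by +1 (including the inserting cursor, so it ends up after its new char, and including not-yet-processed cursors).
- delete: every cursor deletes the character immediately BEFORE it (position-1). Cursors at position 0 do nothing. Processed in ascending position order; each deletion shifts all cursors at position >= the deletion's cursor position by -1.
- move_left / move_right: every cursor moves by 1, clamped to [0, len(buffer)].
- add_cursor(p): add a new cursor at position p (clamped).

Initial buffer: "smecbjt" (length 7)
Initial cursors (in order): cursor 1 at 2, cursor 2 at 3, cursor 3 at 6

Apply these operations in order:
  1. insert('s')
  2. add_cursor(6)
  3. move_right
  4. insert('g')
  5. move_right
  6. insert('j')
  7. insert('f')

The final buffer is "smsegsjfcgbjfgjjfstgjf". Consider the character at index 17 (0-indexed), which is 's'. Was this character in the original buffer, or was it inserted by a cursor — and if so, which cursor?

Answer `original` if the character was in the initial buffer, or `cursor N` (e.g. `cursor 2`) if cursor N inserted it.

After op 1 (insert('s')): buffer="smsescbjst" (len 10), cursors c1@3 c2@5 c3@9, authorship ..1.2...3.
After op 2 (add_cursor(6)): buffer="smsescbjst" (len 10), cursors c1@3 c2@5 c4@6 c3@9, authorship ..1.2...3.
After op 3 (move_right): buffer="smsescbjst" (len 10), cursors c1@4 c2@6 c4@7 c3@10, authorship ..1.2...3.
After op 4 (insert('g')): buffer="smsegscgbgjstg" (len 14), cursors c1@5 c2@8 c4@10 c3@14, authorship ..1.12.2.4.3.3
After op 5 (move_right): buffer="smsegscgbgjstg" (len 14), cursors c1@6 c2@9 c4@11 c3@14, authorship ..1.12.2.4.3.3
After op 6 (insert('j')): buffer="smsegsjcgbjgjjstgj" (len 18), cursors c1@7 c2@11 c4@14 c3@18, authorship ..1.121.2.24.43.33
After op 7 (insert('f')): buffer="smsegsjfcgbjfgjjfstgjf" (len 22), cursors c1@8 c2@13 c4@17 c3@22, authorship ..1.1211.2.224.443.333
Authorship (.=original, N=cursor N): . . 1 . 1 2 1 1 . 2 . 2 2 4 . 4 4 3 . 3 3 3
Index 17: author = 3

Answer: cursor 3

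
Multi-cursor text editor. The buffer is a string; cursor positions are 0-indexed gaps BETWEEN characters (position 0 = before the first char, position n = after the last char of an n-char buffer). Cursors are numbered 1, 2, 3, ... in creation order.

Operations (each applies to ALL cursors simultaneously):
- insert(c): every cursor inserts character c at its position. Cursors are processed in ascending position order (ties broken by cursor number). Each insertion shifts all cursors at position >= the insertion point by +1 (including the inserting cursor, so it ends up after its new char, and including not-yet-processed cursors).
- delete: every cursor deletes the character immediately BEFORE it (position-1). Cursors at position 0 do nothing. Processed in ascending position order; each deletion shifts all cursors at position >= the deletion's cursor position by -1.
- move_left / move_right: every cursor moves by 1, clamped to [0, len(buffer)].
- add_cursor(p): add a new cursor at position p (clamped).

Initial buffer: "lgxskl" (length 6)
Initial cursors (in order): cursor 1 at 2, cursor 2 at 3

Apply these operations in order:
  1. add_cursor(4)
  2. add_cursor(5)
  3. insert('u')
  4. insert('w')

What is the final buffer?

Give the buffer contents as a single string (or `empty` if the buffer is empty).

Answer: lguwxuwsuwkuwl

Derivation:
After op 1 (add_cursor(4)): buffer="lgxskl" (len 6), cursors c1@2 c2@3 c3@4, authorship ......
After op 2 (add_cursor(5)): buffer="lgxskl" (len 6), cursors c1@2 c2@3 c3@4 c4@5, authorship ......
After op 3 (insert('u')): buffer="lguxusukul" (len 10), cursors c1@3 c2@5 c3@7 c4@9, authorship ..1.2.3.4.
After op 4 (insert('w')): buffer="lguwxuwsuwkuwl" (len 14), cursors c1@4 c2@7 c3@10 c4@13, authorship ..11.22.33.44.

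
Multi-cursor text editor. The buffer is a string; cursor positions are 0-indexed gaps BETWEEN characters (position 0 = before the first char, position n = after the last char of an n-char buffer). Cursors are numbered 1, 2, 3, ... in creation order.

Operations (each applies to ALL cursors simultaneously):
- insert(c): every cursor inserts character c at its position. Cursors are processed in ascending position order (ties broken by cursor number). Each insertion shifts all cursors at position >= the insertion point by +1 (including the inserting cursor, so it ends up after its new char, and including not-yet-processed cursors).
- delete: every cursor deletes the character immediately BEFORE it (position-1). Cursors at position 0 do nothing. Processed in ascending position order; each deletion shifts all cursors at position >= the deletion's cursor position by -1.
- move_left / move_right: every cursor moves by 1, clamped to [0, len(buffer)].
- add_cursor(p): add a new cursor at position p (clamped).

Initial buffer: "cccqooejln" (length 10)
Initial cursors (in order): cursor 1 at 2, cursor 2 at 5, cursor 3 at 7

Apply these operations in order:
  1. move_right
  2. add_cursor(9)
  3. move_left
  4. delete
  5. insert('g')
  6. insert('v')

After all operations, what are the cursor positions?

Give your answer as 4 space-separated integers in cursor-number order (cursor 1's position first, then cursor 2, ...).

After op 1 (move_right): buffer="cccqooejln" (len 10), cursors c1@3 c2@6 c3@8, authorship ..........
After op 2 (add_cursor(9)): buffer="cccqooejln" (len 10), cursors c1@3 c2@6 c3@8 c4@9, authorship ..........
After op 3 (move_left): buffer="cccqooejln" (len 10), cursors c1@2 c2@5 c3@7 c4@8, authorship ..........
After op 4 (delete): buffer="ccqoln" (len 6), cursors c1@1 c2@3 c3@4 c4@4, authorship ......
After op 5 (insert('g')): buffer="cgcqgoggln" (len 10), cursors c1@2 c2@5 c3@8 c4@8, authorship .1..2.34..
After op 6 (insert('v')): buffer="cgvcqgvoggvvln" (len 14), cursors c1@3 c2@7 c3@12 c4@12, authorship .11..22.3434..

Answer: 3 7 12 12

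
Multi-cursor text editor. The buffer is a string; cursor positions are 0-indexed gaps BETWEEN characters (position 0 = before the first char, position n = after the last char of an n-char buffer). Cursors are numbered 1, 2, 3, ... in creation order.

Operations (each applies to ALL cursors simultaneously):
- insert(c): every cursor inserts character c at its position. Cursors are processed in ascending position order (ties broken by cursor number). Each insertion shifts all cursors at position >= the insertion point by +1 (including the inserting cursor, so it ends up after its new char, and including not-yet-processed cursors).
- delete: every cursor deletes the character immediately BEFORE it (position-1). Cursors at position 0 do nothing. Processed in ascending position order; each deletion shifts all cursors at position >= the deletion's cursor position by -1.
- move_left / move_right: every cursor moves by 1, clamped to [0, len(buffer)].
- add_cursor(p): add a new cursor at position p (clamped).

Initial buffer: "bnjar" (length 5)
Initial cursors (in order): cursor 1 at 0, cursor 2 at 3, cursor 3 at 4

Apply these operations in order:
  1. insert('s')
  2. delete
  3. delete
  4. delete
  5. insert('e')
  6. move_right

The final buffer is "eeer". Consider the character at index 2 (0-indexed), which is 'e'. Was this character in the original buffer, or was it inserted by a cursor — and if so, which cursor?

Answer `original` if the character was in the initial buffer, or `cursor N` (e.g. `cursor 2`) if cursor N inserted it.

After op 1 (insert('s')): buffer="sbnjsasr" (len 8), cursors c1@1 c2@5 c3@7, authorship 1...2.3.
After op 2 (delete): buffer="bnjar" (len 5), cursors c1@0 c2@3 c3@4, authorship .....
After op 3 (delete): buffer="bnr" (len 3), cursors c1@0 c2@2 c3@2, authorship ...
After op 4 (delete): buffer="r" (len 1), cursors c1@0 c2@0 c3@0, authorship .
After op 5 (insert('e')): buffer="eeer" (len 4), cursors c1@3 c2@3 c3@3, authorship 123.
After op 6 (move_right): buffer="eeer" (len 4), cursors c1@4 c2@4 c3@4, authorship 123.
Authorship (.=original, N=cursor N): 1 2 3 .
Index 2: author = 3

Answer: cursor 3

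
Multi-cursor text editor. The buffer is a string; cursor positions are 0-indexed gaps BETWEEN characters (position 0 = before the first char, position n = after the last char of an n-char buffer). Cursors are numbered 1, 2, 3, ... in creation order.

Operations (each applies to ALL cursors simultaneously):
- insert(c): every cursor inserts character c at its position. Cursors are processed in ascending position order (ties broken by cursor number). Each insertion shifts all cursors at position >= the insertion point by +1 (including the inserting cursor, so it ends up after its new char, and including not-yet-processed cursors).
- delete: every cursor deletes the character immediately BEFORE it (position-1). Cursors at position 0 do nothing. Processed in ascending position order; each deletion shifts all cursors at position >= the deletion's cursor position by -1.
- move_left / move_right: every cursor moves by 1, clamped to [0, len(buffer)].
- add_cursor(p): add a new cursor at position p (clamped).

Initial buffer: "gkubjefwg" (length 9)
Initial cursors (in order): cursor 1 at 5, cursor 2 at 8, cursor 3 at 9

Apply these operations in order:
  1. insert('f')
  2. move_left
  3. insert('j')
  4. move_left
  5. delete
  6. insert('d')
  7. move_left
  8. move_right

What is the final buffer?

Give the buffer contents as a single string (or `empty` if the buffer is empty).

Answer: gkubdjfefdjfdjf

Derivation:
After op 1 (insert('f')): buffer="gkubjfefwfgf" (len 12), cursors c1@6 c2@10 c3@12, authorship .....1...2.3
After op 2 (move_left): buffer="gkubjfefwfgf" (len 12), cursors c1@5 c2@9 c3@11, authorship .....1...2.3
After op 3 (insert('j')): buffer="gkubjjfefwjfgjf" (len 15), cursors c1@6 c2@11 c3@14, authorship .....11...22.33
After op 4 (move_left): buffer="gkubjjfefwjfgjf" (len 15), cursors c1@5 c2@10 c3@13, authorship .....11...22.33
After op 5 (delete): buffer="gkubjfefjfjf" (len 12), cursors c1@4 c2@8 c3@10, authorship ....11..2233
After op 6 (insert('d')): buffer="gkubdjfefdjfdjf" (len 15), cursors c1@5 c2@10 c3@13, authorship ....111..222333
After op 7 (move_left): buffer="gkubdjfefdjfdjf" (len 15), cursors c1@4 c2@9 c3@12, authorship ....111..222333
After op 8 (move_right): buffer="gkubdjfefdjfdjf" (len 15), cursors c1@5 c2@10 c3@13, authorship ....111..222333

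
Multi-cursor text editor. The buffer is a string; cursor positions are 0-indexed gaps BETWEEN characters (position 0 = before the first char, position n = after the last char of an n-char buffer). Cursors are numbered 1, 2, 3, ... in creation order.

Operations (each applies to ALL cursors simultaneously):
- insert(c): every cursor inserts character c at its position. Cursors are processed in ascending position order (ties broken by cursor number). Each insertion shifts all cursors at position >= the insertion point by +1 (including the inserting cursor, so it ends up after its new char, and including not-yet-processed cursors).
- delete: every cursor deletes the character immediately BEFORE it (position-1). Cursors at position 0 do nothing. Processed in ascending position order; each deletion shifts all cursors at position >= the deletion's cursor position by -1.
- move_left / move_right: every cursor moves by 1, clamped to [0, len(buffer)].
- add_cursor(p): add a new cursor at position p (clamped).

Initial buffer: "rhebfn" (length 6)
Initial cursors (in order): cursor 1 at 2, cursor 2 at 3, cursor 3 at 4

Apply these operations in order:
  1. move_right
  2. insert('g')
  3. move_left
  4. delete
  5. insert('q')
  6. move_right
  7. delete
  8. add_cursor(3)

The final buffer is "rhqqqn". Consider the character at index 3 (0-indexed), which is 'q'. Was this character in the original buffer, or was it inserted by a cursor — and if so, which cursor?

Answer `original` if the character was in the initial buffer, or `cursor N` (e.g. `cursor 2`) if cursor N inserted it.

After op 1 (move_right): buffer="rhebfn" (len 6), cursors c1@3 c2@4 c3@5, authorship ......
After op 2 (insert('g')): buffer="rhegbgfgn" (len 9), cursors c1@4 c2@6 c3@8, authorship ...1.2.3.
After op 3 (move_left): buffer="rhegbgfgn" (len 9), cursors c1@3 c2@5 c3@7, authorship ...1.2.3.
After op 4 (delete): buffer="rhgggn" (len 6), cursors c1@2 c2@3 c3@4, authorship ..123.
After op 5 (insert('q')): buffer="rhqgqgqgn" (len 9), cursors c1@3 c2@5 c3@7, authorship ..112233.
After op 6 (move_right): buffer="rhqgqgqgn" (len 9), cursors c1@4 c2@6 c3@8, authorship ..112233.
After op 7 (delete): buffer="rhqqqn" (len 6), cursors c1@3 c2@4 c3@5, authorship ..123.
After op 8 (add_cursor(3)): buffer="rhqqqn" (len 6), cursors c1@3 c4@3 c2@4 c3@5, authorship ..123.
Authorship (.=original, N=cursor N): . . 1 2 3 .
Index 3: author = 2

Answer: cursor 2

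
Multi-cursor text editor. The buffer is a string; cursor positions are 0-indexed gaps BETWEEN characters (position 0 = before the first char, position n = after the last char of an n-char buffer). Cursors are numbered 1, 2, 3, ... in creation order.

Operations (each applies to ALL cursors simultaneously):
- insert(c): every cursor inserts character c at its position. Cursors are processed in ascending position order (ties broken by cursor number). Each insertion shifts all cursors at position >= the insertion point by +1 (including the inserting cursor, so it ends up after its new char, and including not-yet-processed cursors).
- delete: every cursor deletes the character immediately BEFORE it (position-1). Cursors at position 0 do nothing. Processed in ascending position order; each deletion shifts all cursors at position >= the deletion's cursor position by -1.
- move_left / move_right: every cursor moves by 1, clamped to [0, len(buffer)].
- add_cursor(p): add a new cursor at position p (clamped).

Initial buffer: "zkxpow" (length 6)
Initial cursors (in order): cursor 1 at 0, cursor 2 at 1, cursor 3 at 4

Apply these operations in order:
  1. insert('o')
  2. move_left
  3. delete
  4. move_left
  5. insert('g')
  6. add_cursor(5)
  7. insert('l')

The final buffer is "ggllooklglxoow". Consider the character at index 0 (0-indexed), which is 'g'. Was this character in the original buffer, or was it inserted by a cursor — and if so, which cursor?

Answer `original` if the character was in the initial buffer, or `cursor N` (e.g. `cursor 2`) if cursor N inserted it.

Answer: cursor 1

Derivation:
After op 1 (insert('o')): buffer="ozokxpoow" (len 9), cursors c1@1 c2@3 c3@7, authorship 1.2...3..
After op 2 (move_left): buffer="ozokxpoow" (len 9), cursors c1@0 c2@2 c3@6, authorship 1.2...3..
After op 3 (delete): buffer="ookxoow" (len 7), cursors c1@0 c2@1 c3@4, authorship 12..3..
After op 4 (move_left): buffer="ookxoow" (len 7), cursors c1@0 c2@0 c3@3, authorship 12..3..
After op 5 (insert('g')): buffer="ggookgxoow" (len 10), cursors c1@2 c2@2 c3@6, authorship 1212.3.3..
After op 6 (add_cursor(5)): buffer="ggookgxoow" (len 10), cursors c1@2 c2@2 c4@5 c3@6, authorship 1212.3.3..
After op 7 (insert('l')): buffer="ggllooklglxoow" (len 14), cursors c1@4 c2@4 c4@8 c3@10, authorship 121212.433.3..
Authorship (.=original, N=cursor N): 1 2 1 2 1 2 . 4 3 3 . 3 . .
Index 0: author = 1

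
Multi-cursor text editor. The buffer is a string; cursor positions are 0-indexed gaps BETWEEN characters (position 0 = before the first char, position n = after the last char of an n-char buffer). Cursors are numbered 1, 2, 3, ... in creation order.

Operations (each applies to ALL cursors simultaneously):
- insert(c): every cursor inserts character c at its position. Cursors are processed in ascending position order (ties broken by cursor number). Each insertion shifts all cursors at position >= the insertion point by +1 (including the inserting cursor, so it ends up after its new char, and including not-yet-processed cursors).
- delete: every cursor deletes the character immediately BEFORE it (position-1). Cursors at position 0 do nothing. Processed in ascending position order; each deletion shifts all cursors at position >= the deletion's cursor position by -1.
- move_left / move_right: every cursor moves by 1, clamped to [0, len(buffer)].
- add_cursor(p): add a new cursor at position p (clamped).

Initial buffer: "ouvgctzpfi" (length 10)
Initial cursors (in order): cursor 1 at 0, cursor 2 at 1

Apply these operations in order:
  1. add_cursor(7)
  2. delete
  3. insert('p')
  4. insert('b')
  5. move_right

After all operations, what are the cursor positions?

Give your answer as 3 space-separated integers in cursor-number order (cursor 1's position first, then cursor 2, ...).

Answer: 5 5 12

Derivation:
After op 1 (add_cursor(7)): buffer="ouvgctzpfi" (len 10), cursors c1@0 c2@1 c3@7, authorship ..........
After op 2 (delete): buffer="uvgctpfi" (len 8), cursors c1@0 c2@0 c3@5, authorship ........
After op 3 (insert('p')): buffer="ppuvgctppfi" (len 11), cursors c1@2 c2@2 c3@8, authorship 12.....3...
After op 4 (insert('b')): buffer="ppbbuvgctpbpfi" (len 14), cursors c1@4 c2@4 c3@11, authorship 1212.....33...
After op 5 (move_right): buffer="ppbbuvgctpbpfi" (len 14), cursors c1@5 c2@5 c3@12, authorship 1212.....33...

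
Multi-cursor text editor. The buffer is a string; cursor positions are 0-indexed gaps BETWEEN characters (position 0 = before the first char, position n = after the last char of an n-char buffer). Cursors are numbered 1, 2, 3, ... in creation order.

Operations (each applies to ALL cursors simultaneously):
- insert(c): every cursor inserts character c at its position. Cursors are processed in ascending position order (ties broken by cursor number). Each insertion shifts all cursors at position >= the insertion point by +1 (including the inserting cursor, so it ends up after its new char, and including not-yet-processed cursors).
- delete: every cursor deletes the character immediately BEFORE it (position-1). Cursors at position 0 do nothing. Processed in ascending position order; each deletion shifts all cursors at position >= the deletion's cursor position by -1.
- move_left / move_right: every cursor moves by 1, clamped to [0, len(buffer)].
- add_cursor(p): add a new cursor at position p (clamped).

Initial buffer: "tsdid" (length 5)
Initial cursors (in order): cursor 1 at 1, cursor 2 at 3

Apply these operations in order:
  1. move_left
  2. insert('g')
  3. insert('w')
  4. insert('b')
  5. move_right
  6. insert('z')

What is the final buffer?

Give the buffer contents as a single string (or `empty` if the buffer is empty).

After op 1 (move_left): buffer="tsdid" (len 5), cursors c1@0 c2@2, authorship .....
After op 2 (insert('g')): buffer="gtsgdid" (len 7), cursors c1@1 c2@4, authorship 1..2...
After op 3 (insert('w')): buffer="gwtsgwdid" (len 9), cursors c1@2 c2@6, authorship 11..22...
After op 4 (insert('b')): buffer="gwbtsgwbdid" (len 11), cursors c1@3 c2@8, authorship 111..222...
After op 5 (move_right): buffer="gwbtsgwbdid" (len 11), cursors c1@4 c2@9, authorship 111..222...
After op 6 (insert('z')): buffer="gwbtzsgwbdzid" (len 13), cursors c1@5 c2@11, authorship 111.1.222.2..

Answer: gwbtzsgwbdzid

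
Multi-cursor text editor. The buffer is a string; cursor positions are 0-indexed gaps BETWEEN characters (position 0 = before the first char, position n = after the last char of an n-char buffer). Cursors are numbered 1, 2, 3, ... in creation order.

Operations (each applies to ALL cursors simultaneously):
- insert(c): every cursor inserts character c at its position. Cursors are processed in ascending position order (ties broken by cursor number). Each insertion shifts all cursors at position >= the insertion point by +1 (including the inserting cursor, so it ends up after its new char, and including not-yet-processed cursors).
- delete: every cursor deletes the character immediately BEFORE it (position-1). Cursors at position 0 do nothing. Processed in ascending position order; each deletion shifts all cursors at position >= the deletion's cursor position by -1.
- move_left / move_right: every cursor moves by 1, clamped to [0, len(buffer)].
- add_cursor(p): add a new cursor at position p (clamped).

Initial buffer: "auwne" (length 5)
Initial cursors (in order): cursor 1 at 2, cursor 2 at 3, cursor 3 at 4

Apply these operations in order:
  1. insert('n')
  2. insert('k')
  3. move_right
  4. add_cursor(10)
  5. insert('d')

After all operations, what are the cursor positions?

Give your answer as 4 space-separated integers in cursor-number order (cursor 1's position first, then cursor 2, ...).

Answer: 6 10 15 13

Derivation:
After op 1 (insert('n')): buffer="aunwnnne" (len 8), cursors c1@3 c2@5 c3@7, authorship ..1.2.3.
After op 2 (insert('k')): buffer="aunkwnknnke" (len 11), cursors c1@4 c2@7 c3@10, authorship ..11.22.33.
After op 3 (move_right): buffer="aunkwnknnke" (len 11), cursors c1@5 c2@8 c3@11, authorship ..11.22.33.
After op 4 (add_cursor(10)): buffer="aunkwnknnke" (len 11), cursors c1@5 c2@8 c4@10 c3@11, authorship ..11.22.33.
After op 5 (insert('d')): buffer="aunkwdnkndnkded" (len 15), cursors c1@6 c2@10 c4@13 c3@15, authorship ..11.122.2334.3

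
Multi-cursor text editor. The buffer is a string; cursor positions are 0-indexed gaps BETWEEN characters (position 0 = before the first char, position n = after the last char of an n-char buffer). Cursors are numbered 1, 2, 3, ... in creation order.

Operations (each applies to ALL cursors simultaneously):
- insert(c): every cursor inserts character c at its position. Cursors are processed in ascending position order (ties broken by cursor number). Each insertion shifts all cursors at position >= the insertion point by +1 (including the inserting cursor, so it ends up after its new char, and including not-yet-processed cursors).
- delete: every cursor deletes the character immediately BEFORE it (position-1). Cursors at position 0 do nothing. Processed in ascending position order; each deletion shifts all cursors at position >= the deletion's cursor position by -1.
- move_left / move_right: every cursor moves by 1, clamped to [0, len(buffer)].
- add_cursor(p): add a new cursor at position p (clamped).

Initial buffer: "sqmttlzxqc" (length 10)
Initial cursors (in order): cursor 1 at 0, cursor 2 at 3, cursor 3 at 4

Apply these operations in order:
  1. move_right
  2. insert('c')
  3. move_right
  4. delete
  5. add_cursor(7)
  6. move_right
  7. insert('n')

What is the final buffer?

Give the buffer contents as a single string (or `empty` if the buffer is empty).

After op 1 (move_right): buffer="sqmttlzxqc" (len 10), cursors c1@1 c2@4 c3@5, authorship ..........
After op 2 (insert('c')): buffer="scqmtctclzxqc" (len 13), cursors c1@2 c2@6 c3@8, authorship .1...2.3.....
After op 3 (move_right): buffer="scqmtctclzxqc" (len 13), cursors c1@3 c2@7 c3@9, authorship .1...2.3.....
After op 4 (delete): buffer="scmtcczxqc" (len 10), cursors c1@2 c2@5 c3@6, authorship .1..23....
After op 5 (add_cursor(7)): buffer="scmtcczxqc" (len 10), cursors c1@2 c2@5 c3@6 c4@7, authorship .1..23....
After op 6 (move_right): buffer="scmtcczxqc" (len 10), cursors c1@3 c2@6 c3@7 c4@8, authorship .1..23....
After op 7 (insert('n')): buffer="scmntccnznxnqc" (len 14), cursors c1@4 c2@8 c3@10 c4@12, authorship .1.1.232.3.4..

Answer: scmntccnznxnqc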